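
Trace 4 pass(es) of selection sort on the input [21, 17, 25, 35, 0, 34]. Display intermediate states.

Pass 1: Select minimum 0 at index 4, swap -> [0, 17, 25, 35, 21, 34]
Pass 2: Select minimum 17 at index 1, swap -> [0, 17, 25, 35, 21, 34]
Pass 3: Select minimum 21 at index 4, swap -> [0, 17, 21, 35, 25, 34]
Pass 4: Select minimum 25 at index 4, swap -> [0, 17, 21, 25, 35, 34]


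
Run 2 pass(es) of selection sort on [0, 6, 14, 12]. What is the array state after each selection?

Pass 1: Select minimum 0 at index 0, swap -> [0, 6, 14, 12]
Pass 2: Select minimum 6 at index 1, swap -> [0, 6, 14, 12]


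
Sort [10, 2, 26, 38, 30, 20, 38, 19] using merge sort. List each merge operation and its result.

Divide and conquer:
  Merge [10] + [2] -> [2, 10]
  Merge [26] + [38] -> [26, 38]
  Merge [2, 10] + [26, 38] -> [2, 10, 26, 38]
  Merge [30] + [20] -> [20, 30]
  Merge [38] + [19] -> [19, 38]
  Merge [20, 30] + [19, 38] -> [19, 20, 30, 38]
  Merge [2, 10, 26, 38] + [19, 20, 30, 38] -> [2, 10, 19, 20, 26, 30, 38, 38]


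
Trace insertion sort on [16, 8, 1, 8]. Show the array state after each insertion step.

First element 16 is already 'sorted'
Insert 8: shifted 1 elements -> [8, 16, 1, 8]
Insert 1: shifted 2 elements -> [1, 8, 16, 8]
Insert 8: shifted 1 elements -> [1, 8, 8, 16]


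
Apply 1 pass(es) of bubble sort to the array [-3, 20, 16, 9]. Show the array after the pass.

After pass 1: [-3, 16, 9, 20] (2 swaps)
Total swaps: 2


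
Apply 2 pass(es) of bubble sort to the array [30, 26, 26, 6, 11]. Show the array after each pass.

After pass 1: [26, 26, 6, 11, 30] (4 swaps)
After pass 2: [26, 6, 11, 26, 30] (2 swaps)
Total swaps: 6


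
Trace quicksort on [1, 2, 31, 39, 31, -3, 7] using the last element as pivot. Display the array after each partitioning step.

Partition 1: pivot=7 at index 3 -> [1, 2, -3, 7, 31, 31, 39]
Partition 2: pivot=-3 at index 0 -> [-3, 2, 1, 7, 31, 31, 39]
Partition 3: pivot=1 at index 1 -> [-3, 1, 2, 7, 31, 31, 39]
Partition 4: pivot=39 at index 6 -> [-3, 1, 2, 7, 31, 31, 39]
Partition 5: pivot=31 at index 5 -> [-3, 1, 2, 7, 31, 31, 39]


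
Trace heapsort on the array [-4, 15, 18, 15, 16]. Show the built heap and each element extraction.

Build heap: [18, 16, -4, 15, 15]
Extract 18: [16, 15, -4, 15, 18]
Extract 16: [15, 15, -4, 16, 18]
Extract 15: [15, -4, 15, 16, 18]
Extract 15: [-4, 15, 15, 16, 18]


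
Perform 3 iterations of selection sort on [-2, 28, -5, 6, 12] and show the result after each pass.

Pass 1: Select minimum -5 at index 2, swap -> [-5, 28, -2, 6, 12]
Pass 2: Select minimum -2 at index 2, swap -> [-5, -2, 28, 6, 12]
Pass 3: Select minimum 6 at index 3, swap -> [-5, -2, 6, 28, 12]


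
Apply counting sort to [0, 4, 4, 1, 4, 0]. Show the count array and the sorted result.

Count array: [2, 1, 0, 0, 3]
(count[i] = number of elements equal to i)
Cumulative count: [2, 3, 3, 3, 6]
Sorted: [0, 0, 1, 4, 4, 4]


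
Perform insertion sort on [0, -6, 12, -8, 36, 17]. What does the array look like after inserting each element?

First element 0 is already 'sorted'
Insert -6: shifted 1 elements -> [-6, 0, 12, -8, 36, 17]
Insert 12: shifted 0 elements -> [-6, 0, 12, -8, 36, 17]
Insert -8: shifted 3 elements -> [-8, -6, 0, 12, 36, 17]
Insert 36: shifted 0 elements -> [-8, -6, 0, 12, 36, 17]
Insert 17: shifted 1 elements -> [-8, -6, 0, 12, 17, 36]


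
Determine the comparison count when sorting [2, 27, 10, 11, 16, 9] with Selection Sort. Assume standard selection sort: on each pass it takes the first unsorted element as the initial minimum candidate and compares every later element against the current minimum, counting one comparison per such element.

Pass 1: scan indices 1..5 for the minimum = 5 comparison(s); min is 2, place at index 0 -> [2, 27, 10, 11, 16, 9]
Pass 2: scan indices 2..5 for the minimum = 4 comparison(s); min is 9, place at index 1 -> [2, 9, 10, 11, 16, 27]
Pass 3: scan indices 3..5 for the minimum = 3 comparison(s); min is 10, place at index 2 -> [2, 9, 10, 11, 16, 27]
Pass 4: scan indices 4..5 for the minimum = 2 comparison(s); min is 11, place at index 3 -> [2, 9, 10, 11, 16, 27]
Pass 5: scan indices 5..5 for the minimum = 1 comparison(s); min is 16, place at index 4 -> [2, 9, 10, 11, 16, 27]
Selection sort always scans the whole unsorted suffix, so the count is (n-1) + (n-2) + ... + 1 = n(n-1)/2 = 6*5/2 = 15 regardless of the input order.
Total comparisons: 5 + 4 + 3 + 2 + 1 = 15


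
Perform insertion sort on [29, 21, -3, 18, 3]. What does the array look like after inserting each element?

First element 29 is already 'sorted'
Insert 21: shifted 1 elements -> [21, 29, -3, 18, 3]
Insert -3: shifted 2 elements -> [-3, 21, 29, 18, 3]
Insert 18: shifted 2 elements -> [-3, 18, 21, 29, 3]
Insert 3: shifted 3 elements -> [-3, 3, 18, 21, 29]


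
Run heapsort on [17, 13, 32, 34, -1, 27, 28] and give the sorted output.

Build heap: [34, 17, 32, 13, -1, 27, 28]
Extract 34: [32, 17, 28, 13, -1, 27, 34]
Extract 32: [28, 17, 27, 13, -1, 32, 34]
Extract 28: [27, 17, -1, 13, 28, 32, 34]
Extract 27: [17, 13, -1, 27, 28, 32, 34]
Extract 17: [13, -1, 17, 27, 28, 32, 34]
Extract 13: [-1, 13, 17, 27, 28, 32, 34]


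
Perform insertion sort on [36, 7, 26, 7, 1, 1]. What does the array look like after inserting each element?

First element 36 is already 'sorted'
Insert 7: shifted 1 elements -> [7, 36, 26, 7, 1, 1]
Insert 26: shifted 1 elements -> [7, 26, 36, 7, 1, 1]
Insert 7: shifted 2 elements -> [7, 7, 26, 36, 1, 1]
Insert 1: shifted 4 elements -> [1, 7, 7, 26, 36, 1]
Insert 1: shifted 4 elements -> [1, 1, 7, 7, 26, 36]


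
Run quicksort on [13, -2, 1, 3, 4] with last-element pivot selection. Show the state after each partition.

Partition 1: pivot=4 at index 3 -> [-2, 1, 3, 4, 13]
Partition 2: pivot=3 at index 2 -> [-2, 1, 3, 4, 13]
Partition 3: pivot=1 at index 1 -> [-2, 1, 3, 4, 13]


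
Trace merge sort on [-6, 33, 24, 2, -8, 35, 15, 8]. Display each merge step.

Divide and conquer:
  Merge [-6] + [33] -> [-6, 33]
  Merge [24] + [2] -> [2, 24]
  Merge [-6, 33] + [2, 24] -> [-6, 2, 24, 33]
  Merge [-8] + [35] -> [-8, 35]
  Merge [15] + [8] -> [8, 15]
  Merge [-8, 35] + [8, 15] -> [-8, 8, 15, 35]
  Merge [-6, 2, 24, 33] + [-8, 8, 15, 35] -> [-8, -6, 2, 8, 15, 24, 33, 35]


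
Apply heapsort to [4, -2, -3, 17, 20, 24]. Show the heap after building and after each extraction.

Build heap: [24, 20, 4, 17, -2, -3]
Extract 24: [20, 17, 4, -3, -2, 24]
Extract 20: [17, -2, 4, -3, 20, 24]
Extract 17: [4, -2, -3, 17, 20, 24]
Extract 4: [-2, -3, 4, 17, 20, 24]
Extract -2: [-3, -2, 4, 17, 20, 24]


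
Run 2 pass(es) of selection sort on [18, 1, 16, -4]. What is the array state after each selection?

Pass 1: Select minimum -4 at index 3, swap -> [-4, 1, 16, 18]
Pass 2: Select minimum 1 at index 1, swap -> [-4, 1, 16, 18]


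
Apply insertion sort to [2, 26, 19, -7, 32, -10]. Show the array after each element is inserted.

First element 2 is already 'sorted'
Insert 26: shifted 0 elements -> [2, 26, 19, -7, 32, -10]
Insert 19: shifted 1 elements -> [2, 19, 26, -7, 32, -10]
Insert -7: shifted 3 elements -> [-7, 2, 19, 26, 32, -10]
Insert 32: shifted 0 elements -> [-7, 2, 19, 26, 32, -10]
Insert -10: shifted 5 elements -> [-10, -7, 2, 19, 26, 32]


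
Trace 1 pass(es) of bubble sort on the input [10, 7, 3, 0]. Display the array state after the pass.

After pass 1: [7, 3, 0, 10] (3 swaps)
Total swaps: 3


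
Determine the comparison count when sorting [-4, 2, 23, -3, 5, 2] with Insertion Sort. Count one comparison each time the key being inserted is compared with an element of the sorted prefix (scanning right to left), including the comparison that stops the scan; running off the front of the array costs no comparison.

Insert 2: -4 <= 2 (stop) = 1 comparison(s) -> [-4, 2, 23, -3, 5, 2]
Insert 23: 2 <= 23 (stop) = 1 comparison(s) -> [-4, 2, 23, -3, 5, 2]
Insert -3: 23 > -3 (shift), 2 > -3 (shift), -4 <= -3 (stop) = 3 comparison(s) -> [-4, -3, 2, 23, 5, 2]
Insert 5: 23 > 5 (shift), 2 <= 5 (stop) = 2 comparison(s) -> [-4, -3, 2, 5, 23, 2]
Insert 2: 23 > 2 (shift), 5 > 2 (shift), 2 <= 2 (stop) = 3 comparison(s) -> [-4, -3, 2, 2, 5, 23]
Total comparisons: 1 + 1 + 3 + 2 + 3 = 10


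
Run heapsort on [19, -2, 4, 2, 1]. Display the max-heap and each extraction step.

Build heap: [19, 2, 4, -2, 1]
Extract 19: [4, 2, 1, -2, 19]
Extract 4: [2, -2, 1, 4, 19]
Extract 2: [1, -2, 2, 4, 19]
Extract 1: [-2, 1, 2, 4, 19]


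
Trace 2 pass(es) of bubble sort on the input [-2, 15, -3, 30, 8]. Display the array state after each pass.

After pass 1: [-2, -3, 15, 8, 30] (2 swaps)
After pass 2: [-3, -2, 8, 15, 30] (2 swaps)
Total swaps: 4


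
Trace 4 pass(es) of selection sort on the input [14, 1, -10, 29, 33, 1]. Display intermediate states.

Pass 1: Select minimum -10 at index 2, swap -> [-10, 1, 14, 29, 33, 1]
Pass 2: Select minimum 1 at index 1, swap -> [-10, 1, 14, 29, 33, 1]
Pass 3: Select minimum 1 at index 5, swap -> [-10, 1, 1, 29, 33, 14]
Pass 4: Select minimum 14 at index 5, swap -> [-10, 1, 1, 14, 33, 29]


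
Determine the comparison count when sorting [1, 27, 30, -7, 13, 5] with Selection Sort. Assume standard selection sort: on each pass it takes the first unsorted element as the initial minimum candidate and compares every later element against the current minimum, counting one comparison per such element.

Pass 1: scan indices 1..5 for the minimum = 5 comparison(s); min is -7, place at index 0 -> [-7, 27, 30, 1, 13, 5]
Pass 2: scan indices 2..5 for the minimum = 4 comparison(s); min is 1, place at index 1 -> [-7, 1, 30, 27, 13, 5]
Pass 3: scan indices 3..5 for the minimum = 3 comparison(s); min is 5, place at index 2 -> [-7, 1, 5, 27, 13, 30]
Pass 4: scan indices 4..5 for the minimum = 2 comparison(s); min is 13, place at index 3 -> [-7, 1, 5, 13, 27, 30]
Pass 5: scan indices 5..5 for the minimum = 1 comparison(s); min is 27, place at index 4 -> [-7, 1, 5, 13, 27, 30]
Selection sort always scans the whole unsorted suffix, so the count is (n-1) + (n-2) + ... + 1 = n(n-1)/2 = 6*5/2 = 15 regardless of the input order.
Total comparisons: 5 + 4 + 3 + 2 + 1 = 15


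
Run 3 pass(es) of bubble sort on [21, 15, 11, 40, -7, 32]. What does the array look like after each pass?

After pass 1: [15, 11, 21, -7, 32, 40] (4 swaps)
After pass 2: [11, 15, -7, 21, 32, 40] (2 swaps)
After pass 3: [11, -7, 15, 21, 32, 40] (1 swaps)
Total swaps: 7


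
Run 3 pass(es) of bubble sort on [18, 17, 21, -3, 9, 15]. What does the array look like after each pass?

After pass 1: [17, 18, -3, 9, 15, 21] (4 swaps)
After pass 2: [17, -3, 9, 15, 18, 21] (3 swaps)
After pass 3: [-3, 9, 15, 17, 18, 21] (3 swaps)
Total swaps: 10


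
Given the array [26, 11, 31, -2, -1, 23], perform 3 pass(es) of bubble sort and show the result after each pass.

After pass 1: [11, 26, -2, -1, 23, 31] (4 swaps)
After pass 2: [11, -2, -1, 23, 26, 31] (3 swaps)
After pass 3: [-2, -1, 11, 23, 26, 31] (2 swaps)
Total swaps: 9


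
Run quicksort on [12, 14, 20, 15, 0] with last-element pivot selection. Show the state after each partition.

Partition 1: pivot=0 at index 0 -> [0, 14, 20, 15, 12]
Partition 2: pivot=12 at index 1 -> [0, 12, 20, 15, 14]
Partition 3: pivot=14 at index 2 -> [0, 12, 14, 15, 20]
Partition 4: pivot=20 at index 4 -> [0, 12, 14, 15, 20]


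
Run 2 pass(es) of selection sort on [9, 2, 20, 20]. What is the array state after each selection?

Pass 1: Select minimum 2 at index 1, swap -> [2, 9, 20, 20]
Pass 2: Select minimum 9 at index 1, swap -> [2, 9, 20, 20]


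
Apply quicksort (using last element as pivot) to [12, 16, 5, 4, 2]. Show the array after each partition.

Partition 1: pivot=2 at index 0 -> [2, 16, 5, 4, 12]
Partition 2: pivot=12 at index 3 -> [2, 5, 4, 12, 16]
Partition 3: pivot=4 at index 1 -> [2, 4, 5, 12, 16]


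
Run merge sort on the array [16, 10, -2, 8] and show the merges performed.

Divide and conquer:
  Merge [16] + [10] -> [10, 16]
  Merge [-2] + [8] -> [-2, 8]
  Merge [10, 16] + [-2, 8] -> [-2, 8, 10, 16]


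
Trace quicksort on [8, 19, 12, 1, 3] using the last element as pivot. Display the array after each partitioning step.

Partition 1: pivot=3 at index 1 -> [1, 3, 12, 8, 19]
Partition 2: pivot=19 at index 4 -> [1, 3, 12, 8, 19]
Partition 3: pivot=8 at index 2 -> [1, 3, 8, 12, 19]


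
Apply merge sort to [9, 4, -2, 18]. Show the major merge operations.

Divide and conquer:
  Merge [9] + [4] -> [4, 9]
  Merge [-2] + [18] -> [-2, 18]
  Merge [4, 9] + [-2, 18] -> [-2, 4, 9, 18]


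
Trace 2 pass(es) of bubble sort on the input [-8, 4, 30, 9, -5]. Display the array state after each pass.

After pass 1: [-8, 4, 9, -5, 30] (2 swaps)
After pass 2: [-8, 4, -5, 9, 30] (1 swaps)
Total swaps: 3


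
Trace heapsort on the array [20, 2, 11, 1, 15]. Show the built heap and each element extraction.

Build heap: [20, 15, 11, 1, 2]
Extract 20: [15, 2, 11, 1, 20]
Extract 15: [11, 2, 1, 15, 20]
Extract 11: [2, 1, 11, 15, 20]
Extract 2: [1, 2, 11, 15, 20]


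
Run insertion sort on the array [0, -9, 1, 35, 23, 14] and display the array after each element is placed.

First element 0 is already 'sorted'
Insert -9: shifted 1 elements -> [-9, 0, 1, 35, 23, 14]
Insert 1: shifted 0 elements -> [-9, 0, 1, 35, 23, 14]
Insert 35: shifted 0 elements -> [-9, 0, 1, 35, 23, 14]
Insert 23: shifted 1 elements -> [-9, 0, 1, 23, 35, 14]
Insert 14: shifted 2 elements -> [-9, 0, 1, 14, 23, 35]


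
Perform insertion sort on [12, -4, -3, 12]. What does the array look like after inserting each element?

First element 12 is already 'sorted'
Insert -4: shifted 1 elements -> [-4, 12, -3, 12]
Insert -3: shifted 1 elements -> [-4, -3, 12, 12]
Insert 12: shifted 0 elements -> [-4, -3, 12, 12]


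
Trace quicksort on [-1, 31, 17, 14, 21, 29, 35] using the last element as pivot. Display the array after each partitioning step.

Partition 1: pivot=35 at index 6 -> [-1, 31, 17, 14, 21, 29, 35]
Partition 2: pivot=29 at index 4 -> [-1, 17, 14, 21, 29, 31, 35]
Partition 3: pivot=21 at index 3 -> [-1, 17, 14, 21, 29, 31, 35]
Partition 4: pivot=14 at index 1 -> [-1, 14, 17, 21, 29, 31, 35]


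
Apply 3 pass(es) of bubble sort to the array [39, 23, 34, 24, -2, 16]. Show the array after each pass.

After pass 1: [23, 34, 24, -2, 16, 39] (5 swaps)
After pass 2: [23, 24, -2, 16, 34, 39] (3 swaps)
After pass 3: [23, -2, 16, 24, 34, 39] (2 swaps)
Total swaps: 10


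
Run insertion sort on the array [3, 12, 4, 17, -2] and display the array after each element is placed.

First element 3 is already 'sorted'
Insert 12: shifted 0 elements -> [3, 12, 4, 17, -2]
Insert 4: shifted 1 elements -> [3, 4, 12, 17, -2]
Insert 17: shifted 0 elements -> [3, 4, 12, 17, -2]
Insert -2: shifted 4 elements -> [-2, 3, 4, 12, 17]


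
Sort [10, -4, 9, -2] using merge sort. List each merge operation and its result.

Divide and conquer:
  Merge [10] + [-4] -> [-4, 10]
  Merge [9] + [-2] -> [-2, 9]
  Merge [-4, 10] + [-2, 9] -> [-4, -2, 9, 10]


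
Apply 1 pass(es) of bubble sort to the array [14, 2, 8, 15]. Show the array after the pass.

After pass 1: [2, 8, 14, 15] (2 swaps)
Total swaps: 2


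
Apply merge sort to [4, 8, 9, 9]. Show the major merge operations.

Divide and conquer:
  Merge [4] + [8] -> [4, 8]
  Merge [9] + [9] -> [9, 9]
  Merge [4, 8] + [9, 9] -> [4, 8, 9, 9]


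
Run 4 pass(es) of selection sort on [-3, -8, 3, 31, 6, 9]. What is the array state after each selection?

Pass 1: Select minimum -8 at index 1, swap -> [-8, -3, 3, 31, 6, 9]
Pass 2: Select minimum -3 at index 1, swap -> [-8, -3, 3, 31, 6, 9]
Pass 3: Select minimum 3 at index 2, swap -> [-8, -3, 3, 31, 6, 9]
Pass 4: Select minimum 6 at index 4, swap -> [-8, -3, 3, 6, 31, 9]


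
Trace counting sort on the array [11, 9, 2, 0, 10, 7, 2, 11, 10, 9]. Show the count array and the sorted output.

Count array: [1, 0, 2, 0, 0, 0, 0, 1, 0, 2, 2, 2]
(count[i] = number of elements equal to i)
Cumulative count: [1, 1, 3, 3, 3, 3, 3, 4, 4, 6, 8, 10]
Sorted: [0, 2, 2, 7, 9, 9, 10, 10, 11, 11]


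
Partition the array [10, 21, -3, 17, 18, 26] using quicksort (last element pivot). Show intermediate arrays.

Partition 1: pivot=26 at index 5 -> [10, 21, -3, 17, 18, 26]
Partition 2: pivot=18 at index 3 -> [10, -3, 17, 18, 21, 26]
Partition 3: pivot=17 at index 2 -> [10, -3, 17, 18, 21, 26]
Partition 4: pivot=-3 at index 0 -> [-3, 10, 17, 18, 21, 26]


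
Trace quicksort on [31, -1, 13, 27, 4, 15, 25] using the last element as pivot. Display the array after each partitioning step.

Partition 1: pivot=25 at index 4 -> [-1, 13, 4, 15, 25, 27, 31]
Partition 2: pivot=15 at index 3 -> [-1, 13, 4, 15, 25, 27, 31]
Partition 3: pivot=4 at index 1 -> [-1, 4, 13, 15, 25, 27, 31]
Partition 4: pivot=31 at index 6 -> [-1, 4, 13, 15, 25, 27, 31]


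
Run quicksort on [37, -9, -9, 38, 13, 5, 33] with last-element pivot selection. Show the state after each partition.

Partition 1: pivot=33 at index 4 -> [-9, -9, 13, 5, 33, 38, 37]
Partition 2: pivot=5 at index 2 -> [-9, -9, 5, 13, 33, 38, 37]
Partition 3: pivot=-9 at index 1 -> [-9, -9, 5, 13, 33, 38, 37]
Partition 4: pivot=37 at index 5 -> [-9, -9, 5, 13, 33, 37, 38]


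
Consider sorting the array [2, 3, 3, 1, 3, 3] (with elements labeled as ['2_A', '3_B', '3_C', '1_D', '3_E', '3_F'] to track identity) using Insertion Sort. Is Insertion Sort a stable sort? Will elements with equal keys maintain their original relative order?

Trace Insertion Sort on the labeled array (the key is the number; the letter only tracks identity):
  Insert 3_B at index 1: [2_A, 3_B, 3_C, 1_D, 3_E, 3_F]
  Insert 3_C at index 2: [2_A, 3_B, 3_C, 1_D, 3_E, 3_F]
  Insert 1_D at index 0: [1_D, 2_A, 3_B, 3_C, 3_E, 3_F]
  Insert 3_E at index 4: [1_D, 2_A, 3_B, 3_C, 3_E, 3_F]
  Insert 3_F at index 5: [1_D, 2_A, 3_B, 3_C, 3_E, 3_F]
Final order: [1_D, 2_A, 3_B, 3_C, 3_E, 3_F]
Equal keys:
  value 3: originally 3_B, 3_C, 3_E, 3_F; after sorting 3_B, 3_C, 3_E, 3_F -> order preserved
All equal keys kept their original relative order. Insertion Sort is stable: elements are shifted only while they are strictly greater than the key, so a key is inserted after any equal elements already placed.
Answer: Stable


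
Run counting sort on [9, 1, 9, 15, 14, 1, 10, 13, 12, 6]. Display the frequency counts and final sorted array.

Count array: [0, 2, 0, 0, 0, 0, 1, 0, 0, 2, 1, 0, 1, 1, 1, 1]
(count[i] = number of elements equal to i)
Cumulative count: [0, 2, 2, 2, 2, 2, 3, 3, 3, 5, 6, 6, 7, 8, 9, 10]
Sorted: [1, 1, 6, 9, 9, 10, 12, 13, 14, 15]


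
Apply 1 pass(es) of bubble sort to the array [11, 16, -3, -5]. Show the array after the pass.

After pass 1: [11, -3, -5, 16] (2 swaps)
Total swaps: 2


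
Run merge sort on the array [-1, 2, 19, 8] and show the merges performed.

Divide and conquer:
  Merge [-1] + [2] -> [-1, 2]
  Merge [19] + [8] -> [8, 19]
  Merge [-1, 2] + [8, 19] -> [-1, 2, 8, 19]


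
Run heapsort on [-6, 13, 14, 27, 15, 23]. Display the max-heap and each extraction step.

Build heap: [27, 15, 23, 13, -6, 14]
Extract 27: [23, 15, 14, 13, -6, 27]
Extract 23: [15, 13, 14, -6, 23, 27]
Extract 15: [14, 13, -6, 15, 23, 27]
Extract 14: [13, -6, 14, 15, 23, 27]
Extract 13: [-6, 13, 14, 15, 23, 27]


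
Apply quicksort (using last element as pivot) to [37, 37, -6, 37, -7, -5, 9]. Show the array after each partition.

Partition 1: pivot=9 at index 3 -> [-6, -7, -5, 9, 37, 37, 37]
Partition 2: pivot=-5 at index 2 -> [-6, -7, -5, 9, 37, 37, 37]
Partition 3: pivot=-7 at index 0 -> [-7, -6, -5, 9, 37, 37, 37]
Partition 4: pivot=37 at index 6 -> [-7, -6, -5, 9, 37, 37, 37]
Partition 5: pivot=37 at index 5 -> [-7, -6, -5, 9, 37, 37, 37]


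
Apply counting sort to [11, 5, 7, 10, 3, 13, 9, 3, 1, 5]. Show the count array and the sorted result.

Count array: [0, 1, 0, 2, 0, 2, 0, 1, 0, 1, 1, 1, 0, 1]
(count[i] = number of elements equal to i)
Cumulative count: [0, 1, 1, 3, 3, 5, 5, 6, 6, 7, 8, 9, 9, 10]
Sorted: [1, 3, 3, 5, 5, 7, 9, 10, 11, 13]


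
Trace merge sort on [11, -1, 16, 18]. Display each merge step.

Divide and conquer:
  Merge [11] + [-1] -> [-1, 11]
  Merge [16] + [18] -> [16, 18]
  Merge [-1, 11] + [16, 18] -> [-1, 11, 16, 18]


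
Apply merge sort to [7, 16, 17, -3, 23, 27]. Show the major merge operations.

Divide and conquer:
  Merge [16] + [17] -> [16, 17]
  Merge [7] + [16, 17] -> [7, 16, 17]
  Merge [23] + [27] -> [23, 27]
  Merge [-3] + [23, 27] -> [-3, 23, 27]
  Merge [7, 16, 17] + [-3, 23, 27] -> [-3, 7, 16, 17, 23, 27]


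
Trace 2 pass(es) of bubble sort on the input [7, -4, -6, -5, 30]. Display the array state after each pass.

After pass 1: [-4, -6, -5, 7, 30] (3 swaps)
After pass 2: [-6, -5, -4, 7, 30] (2 swaps)
Total swaps: 5


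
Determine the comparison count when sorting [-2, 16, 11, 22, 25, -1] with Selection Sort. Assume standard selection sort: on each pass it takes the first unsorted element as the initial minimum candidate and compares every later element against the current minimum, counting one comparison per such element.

Pass 1: scan indices 1..5 for the minimum = 5 comparison(s); min is -2, place at index 0 -> [-2, 16, 11, 22, 25, -1]
Pass 2: scan indices 2..5 for the minimum = 4 comparison(s); min is -1, place at index 1 -> [-2, -1, 11, 22, 25, 16]
Pass 3: scan indices 3..5 for the minimum = 3 comparison(s); min is 11, place at index 2 -> [-2, -1, 11, 22, 25, 16]
Pass 4: scan indices 4..5 for the minimum = 2 comparison(s); min is 16, place at index 3 -> [-2, -1, 11, 16, 25, 22]
Pass 5: scan indices 5..5 for the minimum = 1 comparison(s); min is 22, place at index 4 -> [-2, -1, 11, 16, 22, 25]
Selection sort always scans the whole unsorted suffix, so the count is (n-1) + (n-2) + ... + 1 = n(n-1)/2 = 6*5/2 = 15 regardless of the input order.
Total comparisons: 5 + 4 + 3 + 2 + 1 = 15


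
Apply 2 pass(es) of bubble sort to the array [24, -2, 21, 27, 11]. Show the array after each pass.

After pass 1: [-2, 21, 24, 11, 27] (3 swaps)
After pass 2: [-2, 21, 11, 24, 27] (1 swaps)
Total swaps: 4


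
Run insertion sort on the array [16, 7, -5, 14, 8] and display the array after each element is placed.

First element 16 is already 'sorted'
Insert 7: shifted 1 elements -> [7, 16, -5, 14, 8]
Insert -5: shifted 2 elements -> [-5, 7, 16, 14, 8]
Insert 14: shifted 1 elements -> [-5, 7, 14, 16, 8]
Insert 8: shifted 2 elements -> [-5, 7, 8, 14, 16]


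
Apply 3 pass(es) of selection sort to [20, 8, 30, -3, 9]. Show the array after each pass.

Pass 1: Select minimum -3 at index 3, swap -> [-3, 8, 30, 20, 9]
Pass 2: Select minimum 8 at index 1, swap -> [-3, 8, 30, 20, 9]
Pass 3: Select minimum 9 at index 4, swap -> [-3, 8, 9, 20, 30]


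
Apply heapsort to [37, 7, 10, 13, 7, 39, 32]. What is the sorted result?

Build heap: [39, 13, 37, 7, 7, 10, 32]
Extract 39: [37, 13, 32, 7, 7, 10, 39]
Extract 37: [32, 13, 10, 7, 7, 37, 39]
Extract 32: [13, 7, 10, 7, 32, 37, 39]
Extract 13: [10, 7, 7, 13, 32, 37, 39]
Extract 10: [7, 7, 10, 13, 32, 37, 39]
Extract 7: [7, 7, 10, 13, 32, 37, 39]


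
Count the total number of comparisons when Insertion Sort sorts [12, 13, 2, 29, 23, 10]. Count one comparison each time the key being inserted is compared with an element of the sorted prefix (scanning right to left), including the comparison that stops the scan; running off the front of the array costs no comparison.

Insert 13: 12 <= 13 (stop) = 1 comparison(s) -> [12, 13, 2, 29, 23, 10]
Insert 2: 13 > 2 (shift), 12 > 2 (shift), reached front = 2 comparison(s) -> [2, 12, 13, 29, 23, 10]
Insert 29: 13 <= 29 (stop) = 1 comparison(s) -> [2, 12, 13, 29, 23, 10]
Insert 23: 29 > 23 (shift), 13 <= 23 (stop) = 2 comparison(s) -> [2, 12, 13, 23, 29, 10]
Insert 10: 29 > 10 (shift), 23 > 10 (shift), 13 > 10 (shift), 12 > 10 (shift), 2 <= 10 (stop) = 5 comparison(s) -> [2, 10, 12, 13, 23, 29]
Total comparisons: 1 + 2 + 1 + 2 + 5 = 11


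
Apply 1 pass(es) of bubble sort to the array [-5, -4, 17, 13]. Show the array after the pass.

After pass 1: [-5, -4, 13, 17] (1 swaps)
Total swaps: 1


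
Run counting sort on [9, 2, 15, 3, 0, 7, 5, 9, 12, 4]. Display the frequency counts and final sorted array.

Count array: [1, 0, 1, 1, 1, 1, 0, 1, 0, 2, 0, 0, 1, 0, 0, 1]
(count[i] = number of elements equal to i)
Cumulative count: [1, 1, 2, 3, 4, 5, 5, 6, 6, 8, 8, 8, 9, 9, 9, 10]
Sorted: [0, 2, 3, 4, 5, 7, 9, 9, 12, 15]


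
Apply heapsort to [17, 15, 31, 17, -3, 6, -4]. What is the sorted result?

Build heap: [31, 17, 17, 15, -3, 6, -4]
Extract 31: [17, 15, 17, -4, -3, 6, 31]
Extract 17: [17, 15, 6, -4, -3, 17, 31]
Extract 17: [15, -3, 6, -4, 17, 17, 31]
Extract 15: [6, -3, -4, 15, 17, 17, 31]
Extract 6: [-3, -4, 6, 15, 17, 17, 31]
Extract -3: [-4, -3, 6, 15, 17, 17, 31]


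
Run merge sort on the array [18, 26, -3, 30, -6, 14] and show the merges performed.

Divide and conquer:
  Merge [26] + [-3] -> [-3, 26]
  Merge [18] + [-3, 26] -> [-3, 18, 26]
  Merge [-6] + [14] -> [-6, 14]
  Merge [30] + [-6, 14] -> [-6, 14, 30]
  Merge [-3, 18, 26] + [-6, 14, 30] -> [-6, -3, 14, 18, 26, 30]


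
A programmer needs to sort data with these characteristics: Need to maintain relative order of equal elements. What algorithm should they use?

Best choice: Merge sort or Insertion sort
Reason: Both are stable; quicksort and heapsort are not stable


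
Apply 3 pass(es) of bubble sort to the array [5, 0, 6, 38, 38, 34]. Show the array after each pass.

After pass 1: [0, 5, 6, 38, 34, 38] (2 swaps)
After pass 2: [0, 5, 6, 34, 38, 38] (1 swaps)
After pass 3: [0, 5, 6, 34, 38, 38] (0 swaps)
Total swaps: 3


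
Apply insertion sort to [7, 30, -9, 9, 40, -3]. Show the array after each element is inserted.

First element 7 is already 'sorted'
Insert 30: shifted 0 elements -> [7, 30, -9, 9, 40, -3]
Insert -9: shifted 2 elements -> [-9, 7, 30, 9, 40, -3]
Insert 9: shifted 1 elements -> [-9, 7, 9, 30, 40, -3]
Insert 40: shifted 0 elements -> [-9, 7, 9, 30, 40, -3]
Insert -3: shifted 4 elements -> [-9, -3, 7, 9, 30, 40]


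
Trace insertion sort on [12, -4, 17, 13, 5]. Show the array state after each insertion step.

First element 12 is already 'sorted'
Insert -4: shifted 1 elements -> [-4, 12, 17, 13, 5]
Insert 17: shifted 0 elements -> [-4, 12, 17, 13, 5]
Insert 13: shifted 1 elements -> [-4, 12, 13, 17, 5]
Insert 5: shifted 3 elements -> [-4, 5, 12, 13, 17]


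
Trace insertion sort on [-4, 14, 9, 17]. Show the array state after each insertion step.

First element -4 is already 'sorted'
Insert 14: shifted 0 elements -> [-4, 14, 9, 17]
Insert 9: shifted 1 elements -> [-4, 9, 14, 17]
Insert 17: shifted 0 elements -> [-4, 9, 14, 17]


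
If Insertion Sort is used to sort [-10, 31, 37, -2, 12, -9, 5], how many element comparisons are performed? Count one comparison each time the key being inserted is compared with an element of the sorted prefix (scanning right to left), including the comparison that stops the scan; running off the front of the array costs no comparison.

Insert 31: -10 <= 31 (stop) = 1 comparison(s) -> [-10, 31, 37, -2, 12, -9, 5]
Insert 37: 31 <= 37 (stop) = 1 comparison(s) -> [-10, 31, 37, -2, 12, -9, 5]
Insert -2: 37 > -2 (shift), 31 > -2 (shift), -10 <= -2 (stop) = 3 comparison(s) -> [-10, -2, 31, 37, 12, -9, 5]
Insert 12: 37 > 12 (shift), 31 > 12 (shift), -2 <= 12 (stop) = 3 comparison(s) -> [-10, -2, 12, 31, 37, -9, 5]
Insert -9: 37 > -9 (shift), 31 > -9 (shift), 12 > -9 (shift), -2 > -9 (shift), -10 <= -9 (stop) = 5 comparison(s) -> [-10, -9, -2, 12, 31, 37, 5]
Insert 5: 37 > 5 (shift), 31 > 5 (shift), 12 > 5 (shift), -2 <= 5 (stop) = 4 comparison(s) -> [-10, -9, -2, 5, 12, 31, 37]
Total comparisons: 1 + 1 + 3 + 3 + 5 + 4 = 17


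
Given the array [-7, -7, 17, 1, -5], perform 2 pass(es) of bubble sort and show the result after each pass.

After pass 1: [-7, -7, 1, -5, 17] (2 swaps)
After pass 2: [-7, -7, -5, 1, 17] (1 swaps)
Total swaps: 3


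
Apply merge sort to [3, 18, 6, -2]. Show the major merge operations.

Divide and conquer:
  Merge [3] + [18] -> [3, 18]
  Merge [6] + [-2] -> [-2, 6]
  Merge [3, 18] + [-2, 6] -> [-2, 3, 6, 18]


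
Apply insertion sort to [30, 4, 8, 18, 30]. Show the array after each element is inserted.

First element 30 is already 'sorted'
Insert 4: shifted 1 elements -> [4, 30, 8, 18, 30]
Insert 8: shifted 1 elements -> [4, 8, 30, 18, 30]
Insert 18: shifted 1 elements -> [4, 8, 18, 30, 30]
Insert 30: shifted 0 elements -> [4, 8, 18, 30, 30]


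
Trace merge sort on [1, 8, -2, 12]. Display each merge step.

Divide and conquer:
  Merge [1] + [8] -> [1, 8]
  Merge [-2] + [12] -> [-2, 12]
  Merge [1, 8] + [-2, 12] -> [-2, 1, 8, 12]


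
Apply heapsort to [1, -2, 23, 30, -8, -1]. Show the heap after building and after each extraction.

Build heap: [30, 1, 23, -2, -8, -1]
Extract 30: [23, 1, -1, -2, -8, 30]
Extract 23: [1, -2, -1, -8, 23, 30]
Extract 1: [-1, -2, -8, 1, 23, 30]
Extract -1: [-2, -8, -1, 1, 23, 30]
Extract -2: [-8, -2, -1, 1, 23, 30]


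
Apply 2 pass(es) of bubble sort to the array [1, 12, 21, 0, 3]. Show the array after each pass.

After pass 1: [1, 12, 0, 3, 21] (2 swaps)
After pass 2: [1, 0, 3, 12, 21] (2 swaps)
Total swaps: 4


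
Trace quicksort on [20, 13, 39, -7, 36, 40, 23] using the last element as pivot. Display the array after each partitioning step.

Partition 1: pivot=23 at index 3 -> [20, 13, -7, 23, 36, 40, 39]
Partition 2: pivot=-7 at index 0 -> [-7, 13, 20, 23, 36, 40, 39]
Partition 3: pivot=20 at index 2 -> [-7, 13, 20, 23, 36, 40, 39]
Partition 4: pivot=39 at index 5 -> [-7, 13, 20, 23, 36, 39, 40]


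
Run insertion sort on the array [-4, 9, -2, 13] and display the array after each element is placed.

First element -4 is already 'sorted'
Insert 9: shifted 0 elements -> [-4, 9, -2, 13]
Insert -2: shifted 1 elements -> [-4, -2, 9, 13]
Insert 13: shifted 0 elements -> [-4, -2, 9, 13]


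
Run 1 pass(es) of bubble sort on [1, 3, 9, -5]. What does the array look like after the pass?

After pass 1: [1, 3, -5, 9] (1 swaps)
Total swaps: 1


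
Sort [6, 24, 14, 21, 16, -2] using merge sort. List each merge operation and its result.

Divide and conquer:
  Merge [24] + [14] -> [14, 24]
  Merge [6] + [14, 24] -> [6, 14, 24]
  Merge [16] + [-2] -> [-2, 16]
  Merge [21] + [-2, 16] -> [-2, 16, 21]
  Merge [6, 14, 24] + [-2, 16, 21] -> [-2, 6, 14, 16, 21, 24]


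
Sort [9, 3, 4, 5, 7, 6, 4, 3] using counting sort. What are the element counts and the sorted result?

Count array: [0, 0, 0, 2, 2, 1, 1, 1, 0, 1]
(count[i] = number of elements equal to i)
Cumulative count: [0, 0, 0, 2, 4, 5, 6, 7, 7, 8]
Sorted: [3, 3, 4, 4, 5, 6, 7, 9]


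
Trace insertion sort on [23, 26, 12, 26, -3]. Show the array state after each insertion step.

First element 23 is already 'sorted'
Insert 26: shifted 0 elements -> [23, 26, 12, 26, -3]
Insert 12: shifted 2 elements -> [12, 23, 26, 26, -3]
Insert 26: shifted 0 elements -> [12, 23, 26, 26, -3]
Insert -3: shifted 4 elements -> [-3, 12, 23, 26, 26]


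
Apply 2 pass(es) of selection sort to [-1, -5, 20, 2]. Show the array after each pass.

Pass 1: Select minimum -5 at index 1, swap -> [-5, -1, 20, 2]
Pass 2: Select minimum -1 at index 1, swap -> [-5, -1, 20, 2]


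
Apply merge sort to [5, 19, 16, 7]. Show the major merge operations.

Divide and conquer:
  Merge [5] + [19] -> [5, 19]
  Merge [16] + [7] -> [7, 16]
  Merge [5, 19] + [7, 16] -> [5, 7, 16, 19]


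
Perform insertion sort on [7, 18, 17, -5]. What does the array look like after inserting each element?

First element 7 is already 'sorted'
Insert 18: shifted 0 elements -> [7, 18, 17, -5]
Insert 17: shifted 1 elements -> [7, 17, 18, -5]
Insert -5: shifted 3 elements -> [-5, 7, 17, 18]


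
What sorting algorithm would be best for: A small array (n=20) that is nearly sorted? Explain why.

Best choice: Insertion sort
Reason: Insertion sort is O(n) for nearly sorted arrays and has low overhead


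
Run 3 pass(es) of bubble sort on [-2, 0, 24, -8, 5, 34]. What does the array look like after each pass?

After pass 1: [-2, 0, -8, 5, 24, 34] (2 swaps)
After pass 2: [-2, -8, 0, 5, 24, 34] (1 swaps)
After pass 3: [-8, -2, 0, 5, 24, 34] (1 swaps)
Total swaps: 4


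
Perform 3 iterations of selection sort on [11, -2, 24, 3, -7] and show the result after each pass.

Pass 1: Select minimum -7 at index 4, swap -> [-7, -2, 24, 3, 11]
Pass 2: Select minimum -2 at index 1, swap -> [-7, -2, 24, 3, 11]
Pass 3: Select minimum 3 at index 3, swap -> [-7, -2, 3, 24, 11]


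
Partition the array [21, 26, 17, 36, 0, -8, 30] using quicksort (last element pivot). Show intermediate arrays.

Partition 1: pivot=30 at index 5 -> [21, 26, 17, 0, -8, 30, 36]
Partition 2: pivot=-8 at index 0 -> [-8, 26, 17, 0, 21, 30, 36]
Partition 3: pivot=21 at index 3 -> [-8, 17, 0, 21, 26, 30, 36]
Partition 4: pivot=0 at index 1 -> [-8, 0, 17, 21, 26, 30, 36]


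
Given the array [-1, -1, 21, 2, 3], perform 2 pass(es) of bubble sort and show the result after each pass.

After pass 1: [-1, -1, 2, 3, 21] (2 swaps)
After pass 2: [-1, -1, 2, 3, 21] (0 swaps)
Total swaps: 2


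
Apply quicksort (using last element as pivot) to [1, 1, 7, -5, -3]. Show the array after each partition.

Partition 1: pivot=-3 at index 1 -> [-5, -3, 7, 1, 1]
Partition 2: pivot=1 at index 3 -> [-5, -3, 1, 1, 7]


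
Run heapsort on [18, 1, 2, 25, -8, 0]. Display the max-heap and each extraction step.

Build heap: [25, 18, 2, 1, -8, 0]
Extract 25: [18, 1, 2, 0, -8, 25]
Extract 18: [2, 1, -8, 0, 18, 25]
Extract 2: [1, 0, -8, 2, 18, 25]
Extract 1: [0, -8, 1, 2, 18, 25]
Extract 0: [-8, 0, 1, 2, 18, 25]


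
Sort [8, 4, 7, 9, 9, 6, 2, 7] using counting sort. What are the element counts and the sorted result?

Count array: [0, 0, 1, 0, 1, 0, 1, 2, 1, 2]
(count[i] = number of elements equal to i)
Cumulative count: [0, 0, 1, 1, 2, 2, 3, 5, 6, 8]
Sorted: [2, 4, 6, 7, 7, 8, 9, 9]


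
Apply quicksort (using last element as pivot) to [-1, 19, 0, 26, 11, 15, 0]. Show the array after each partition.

Partition 1: pivot=0 at index 2 -> [-1, 0, 0, 26, 11, 15, 19]
Partition 2: pivot=0 at index 1 -> [-1, 0, 0, 26, 11, 15, 19]
Partition 3: pivot=19 at index 5 -> [-1, 0, 0, 11, 15, 19, 26]
Partition 4: pivot=15 at index 4 -> [-1, 0, 0, 11, 15, 19, 26]


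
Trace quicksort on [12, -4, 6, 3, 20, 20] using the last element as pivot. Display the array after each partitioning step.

Partition 1: pivot=20 at index 5 -> [12, -4, 6, 3, 20, 20]
Partition 2: pivot=20 at index 4 -> [12, -4, 6, 3, 20, 20]
Partition 3: pivot=3 at index 1 -> [-4, 3, 6, 12, 20, 20]
Partition 4: pivot=12 at index 3 -> [-4, 3, 6, 12, 20, 20]


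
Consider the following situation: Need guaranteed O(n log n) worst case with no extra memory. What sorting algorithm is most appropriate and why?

Best choice: Heapsort
Reason: Heapsort is O(n log n) worst case and sorts in-place; quicksort can degrade to O(n^2)


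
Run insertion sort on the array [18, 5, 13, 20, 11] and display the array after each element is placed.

First element 18 is already 'sorted'
Insert 5: shifted 1 elements -> [5, 18, 13, 20, 11]
Insert 13: shifted 1 elements -> [5, 13, 18, 20, 11]
Insert 20: shifted 0 elements -> [5, 13, 18, 20, 11]
Insert 11: shifted 3 elements -> [5, 11, 13, 18, 20]


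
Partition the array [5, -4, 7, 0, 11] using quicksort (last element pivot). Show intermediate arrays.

Partition 1: pivot=11 at index 4 -> [5, -4, 7, 0, 11]
Partition 2: pivot=0 at index 1 -> [-4, 0, 7, 5, 11]
Partition 3: pivot=5 at index 2 -> [-4, 0, 5, 7, 11]


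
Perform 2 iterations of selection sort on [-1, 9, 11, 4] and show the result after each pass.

Pass 1: Select minimum -1 at index 0, swap -> [-1, 9, 11, 4]
Pass 2: Select minimum 4 at index 3, swap -> [-1, 4, 11, 9]


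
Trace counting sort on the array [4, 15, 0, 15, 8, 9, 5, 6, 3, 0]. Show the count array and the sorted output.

Count array: [2, 0, 0, 1, 1, 1, 1, 0, 1, 1, 0, 0, 0, 0, 0, 2]
(count[i] = number of elements equal to i)
Cumulative count: [2, 2, 2, 3, 4, 5, 6, 6, 7, 8, 8, 8, 8, 8, 8, 10]
Sorted: [0, 0, 3, 4, 5, 6, 8, 9, 15, 15]


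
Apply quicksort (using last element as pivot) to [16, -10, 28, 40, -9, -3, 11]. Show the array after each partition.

Partition 1: pivot=11 at index 3 -> [-10, -9, -3, 11, 16, 28, 40]
Partition 2: pivot=-3 at index 2 -> [-10, -9, -3, 11, 16, 28, 40]
Partition 3: pivot=-9 at index 1 -> [-10, -9, -3, 11, 16, 28, 40]
Partition 4: pivot=40 at index 6 -> [-10, -9, -3, 11, 16, 28, 40]
Partition 5: pivot=28 at index 5 -> [-10, -9, -3, 11, 16, 28, 40]


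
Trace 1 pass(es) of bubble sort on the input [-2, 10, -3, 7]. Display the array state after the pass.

After pass 1: [-2, -3, 7, 10] (2 swaps)
Total swaps: 2


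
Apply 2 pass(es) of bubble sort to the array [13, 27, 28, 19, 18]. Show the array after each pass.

After pass 1: [13, 27, 19, 18, 28] (2 swaps)
After pass 2: [13, 19, 18, 27, 28] (2 swaps)
Total swaps: 4


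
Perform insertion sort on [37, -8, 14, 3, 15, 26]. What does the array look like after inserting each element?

First element 37 is already 'sorted'
Insert -8: shifted 1 elements -> [-8, 37, 14, 3, 15, 26]
Insert 14: shifted 1 elements -> [-8, 14, 37, 3, 15, 26]
Insert 3: shifted 2 elements -> [-8, 3, 14, 37, 15, 26]
Insert 15: shifted 1 elements -> [-8, 3, 14, 15, 37, 26]
Insert 26: shifted 1 elements -> [-8, 3, 14, 15, 26, 37]


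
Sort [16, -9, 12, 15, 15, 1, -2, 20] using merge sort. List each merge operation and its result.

Divide and conquer:
  Merge [16] + [-9] -> [-9, 16]
  Merge [12] + [15] -> [12, 15]
  Merge [-9, 16] + [12, 15] -> [-9, 12, 15, 16]
  Merge [15] + [1] -> [1, 15]
  Merge [-2] + [20] -> [-2, 20]
  Merge [1, 15] + [-2, 20] -> [-2, 1, 15, 20]
  Merge [-9, 12, 15, 16] + [-2, 1, 15, 20] -> [-9, -2, 1, 12, 15, 15, 16, 20]


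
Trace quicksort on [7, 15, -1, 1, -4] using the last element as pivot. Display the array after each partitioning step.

Partition 1: pivot=-4 at index 0 -> [-4, 15, -1, 1, 7]
Partition 2: pivot=7 at index 3 -> [-4, -1, 1, 7, 15]
Partition 3: pivot=1 at index 2 -> [-4, -1, 1, 7, 15]


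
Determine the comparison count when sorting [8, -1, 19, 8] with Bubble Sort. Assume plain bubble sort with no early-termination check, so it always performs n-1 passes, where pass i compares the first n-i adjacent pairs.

Pass 1: compare adjacent pairs (0,1)..(2,3) = 3 comparison(s), 2 swap(s) -> [-1, 8, 8, 19]
Pass 2: compare adjacent pairs (0,1)..(1,2) = 2 comparison(s), 0 swap(s) -> [-1, 8, 8, 19]
Pass 3: compare adjacent pairs (0,1)..(0,1) = 1 comparison(s), 0 swap(s) -> [-1, 8, 8, 19]
Total comparisons: 3 + 2 + 1 = 6


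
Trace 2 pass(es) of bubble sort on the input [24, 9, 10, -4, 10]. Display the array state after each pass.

After pass 1: [9, 10, -4, 10, 24] (4 swaps)
After pass 2: [9, -4, 10, 10, 24] (1 swaps)
Total swaps: 5


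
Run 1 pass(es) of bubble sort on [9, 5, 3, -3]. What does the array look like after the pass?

After pass 1: [5, 3, -3, 9] (3 swaps)
Total swaps: 3


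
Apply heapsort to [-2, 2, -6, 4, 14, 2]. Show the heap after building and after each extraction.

Build heap: [14, 4, 2, -2, 2, -6]
Extract 14: [4, 2, 2, -2, -6, 14]
Extract 4: [2, -2, 2, -6, 4, 14]
Extract 2: [2, -2, -6, 2, 4, 14]
Extract 2: [-2, -6, 2, 2, 4, 14]
Extract -2: [-6, -2, 2, 2, 4, 14]


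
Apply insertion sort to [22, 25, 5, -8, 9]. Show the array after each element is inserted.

First element 22 is already 'sorted'
Insert 25: shifted 0 elements -> [22, 25, 5, -8, 9]
Insert 5: shifted 2 elements -> [5, 22, 25, -8, 9]
Insert -8: shifted 3 elements -> [-8, 5, 22, 25, 9]
Insert 9: shifted 2 elements -> [-8, 5, 9, 22, 25]


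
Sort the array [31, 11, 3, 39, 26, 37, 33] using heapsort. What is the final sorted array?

Build heap: [39, 31, 37, 11, 26, 3, 33]
Extract 39: [37, 31, 33, 11, 26, 3, 39]
Extract 37: [33, 31, 3, 11, 26, 37, 39]
Extract 33: [31, 26, 3, 11, 33, 37, 39]
Extract 31: [26, 11, 3, 31, 33, 37, 39]
Extract 26: [11, 3, 26, 31, 33, 37, 39]
Extract 11: [3, 11, 26, 31, 33, 37, 39]
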